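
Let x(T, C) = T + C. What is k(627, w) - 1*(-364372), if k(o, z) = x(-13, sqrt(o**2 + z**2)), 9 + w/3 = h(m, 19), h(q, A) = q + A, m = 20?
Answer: 364359 + 3*sqrt(44581) ≈ 3.6499e+5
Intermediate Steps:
h(q, A) = A + q
w = 90 (w = -27 + 3*(19 + 20) = -27 + 3*39 = -27 + 117 = 90)
x(T, C) = C + T
k(o, z) = -13 + sqrt(o**2 + z**2) (k(o, z) = sqrt(o**2 + z**2) - 13 = -13 + sqrt(o**2 + z**2))
k(627, w) - 1*(-364372) = (-13 + sqrt(627**2 + 90**2)) - 1*(-364372) = (-13 + sqrt(393129 + 8100)) + 364372 = (-13 + sqrt(401229)) + 364372 = (-13 + 3*sqrt(44581)) + 364372 = 364359 + 3*sqrt(44581)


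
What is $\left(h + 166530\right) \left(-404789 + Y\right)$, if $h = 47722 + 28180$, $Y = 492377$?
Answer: $21234134016$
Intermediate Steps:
$h = 75902$
$\left(h + 166530\right) \left(-404789 + Y\right) = \left(75902 + 166530\right) \left(-404789 + 492377\right) = 242432 \cdot 87588 = 21234134016$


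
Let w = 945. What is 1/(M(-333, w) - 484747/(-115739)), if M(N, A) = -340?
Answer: -115739/38866513 ≈ -0.0029779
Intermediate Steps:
1/(M(-333, w) - 484747/(-115739)) = 1/(-340 - 484747/(-115739)) = 1/(-340 - 484747*(-1/115739)) = 1/(-340 + 484747/115739) = 1/(-38866513/115739) = -115739/38866513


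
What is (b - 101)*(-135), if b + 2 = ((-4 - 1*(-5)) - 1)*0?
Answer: 13905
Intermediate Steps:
b = -2 (b = -2 + ((-4 - 1*(-5)) - 1)*0 = -2 + ((-4 + 5) - 1)*0 = -2 + (1 - 1)*0 = -2 + 0*0 = -2 + 0 = -2)
(b - 101)*(-135) = (-2 - 101)*(-135) = -103*(-135) = 13905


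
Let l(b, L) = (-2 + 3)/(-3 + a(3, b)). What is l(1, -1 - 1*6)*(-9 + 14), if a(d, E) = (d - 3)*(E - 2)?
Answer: -5/3 ≈ -1.6667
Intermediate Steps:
a(d, E) = (-3 + d)*(-2 + E)
l(b, L) = -⅓ (l(b, L) = (-2 + 3)/(-3 + (6 - 3*b - 2*3 + b*3)) = 1/(-3 + (6 - 3*b - 6 + 3*b)) = 1/(-3 + 0) = 1/(-3) = 1*(-⅓) = -⅓)
l(1, -1 - 1*6)*(-9 + 14) = -(-9 + 14)/3 = -⅓*5 = -5/3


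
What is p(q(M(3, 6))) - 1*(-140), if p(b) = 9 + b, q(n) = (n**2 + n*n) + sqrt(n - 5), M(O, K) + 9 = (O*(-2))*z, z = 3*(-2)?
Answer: 1607 + sqrt(22) ≈ 1611.7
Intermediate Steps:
z = -6
M(O, K) = -9 + 12*O (M(O, K) = -9 + (O*(-2))*(-6) = -9 - 2*O*(-6) = -9 + 12*O)
q(n) = sqrt(-5 + n) + 2*n**2 (q(n) = (n**2 + n**2) + sqrt(-5 + n) = 2*n**2 + sqrt(-5 + n) = sqrt(-5 + n) + 2*n**2)
p(q(M(3, 6))) - 1*(-140) = (9 + (sqrt(-5 + (-9 + 12*3)) + 2*(-9 + 12*3)**2)) - 1*(-140) = (9 + (sqrt(-5 + (-9 + 36)) + 2*(-9 + 36)**2)) + 140 = (9 + (sqrt(-5 + 27) + 2*27**2)) + 140 = (9 + (sqrt(22) + 2*729)) + 140 = (9 + (sqrt(22) + 1458)) + 140 = (9 + (1458 + sqrt(22))) + 140 = (1467 + sqrt(22)) + 140 = 1607 + sqrt(22)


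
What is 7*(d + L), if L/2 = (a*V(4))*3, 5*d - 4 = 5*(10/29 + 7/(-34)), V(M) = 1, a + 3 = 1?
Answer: -381717/4930 ≈ -77.427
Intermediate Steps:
a = -2 (a = -3 + 1 = -2)
d = 4629/4930 (d = 4/5 + (5*(10/29 + 7/(-34)))/5 = 4/5 + (5*(10*(1/29) + 7*(-1/34)))/5 = 4/5 + (5*(10/29 - 7/34))/5 = 4/5 + (5*(137/986))/5 = 4/5 + (1/5)*(685/986) = 4/5 + 137/986 = 4629/4930 ≈ 0.93894)
L = -12 (L = 2*(-2*1*3) = 2*(-2*3) = 2*(-6) = -12)
7*(d + L) = 7*(4629/4930 - 12) = 7*(-54531/4930) = -381717/4930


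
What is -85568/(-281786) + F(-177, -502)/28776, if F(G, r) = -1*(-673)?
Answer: 1325973373/4054336968 ≈ 0.32705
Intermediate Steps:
F(G, r) = 673
-85568/(-281786) + F(-177, -502)/28776 = -85568/(-281786) + 673/28776 = -85568*(-1/281786) + 673*(1/28776) = 42784/140893 + 673/28776 = 1325973373/4054336968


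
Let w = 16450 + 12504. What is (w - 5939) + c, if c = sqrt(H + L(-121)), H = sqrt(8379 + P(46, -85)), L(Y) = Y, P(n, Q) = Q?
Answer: 23015 + sqrt(-121 + sqrt(8294)) ≈ 23015.0 + 5.4707*I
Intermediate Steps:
w = 28954
H = sqrt(8294) (H = sqrt(8379 - 85) = sqrt(8294) ≈ 91.071)
c = sqrt(-121 + sqrt(8294)) (c = sqrt(sqrt(8294) - 121) = sqrt(-121 + sqrt(8294)) ≈ 5.4707*I)
(w - 5939) + c = (28954 - 5939) + sqrt(-121 + sqrt(8294)) = 23015 + sqrt(-121 + sqrt(8294))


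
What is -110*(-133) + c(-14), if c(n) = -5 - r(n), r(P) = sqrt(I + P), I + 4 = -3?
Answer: 14625 - I*sqrt(21) ≈ 14625.0 - 4.5826*I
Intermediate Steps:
I = -7 (I = -4 - 3 = -7)
r(P) = sqrt(-7 + P)
c(n) = -5 - sqrt(-7 + n)
-110*(-133) + c(-14) = -110*(-133) + (-5 - sqrt(-7 - 14)) = 14630 + (-5 - sqrt(-21)) = 14630 + (-5 - I*sqrt(21)) = 14625 - I*sqrt(21)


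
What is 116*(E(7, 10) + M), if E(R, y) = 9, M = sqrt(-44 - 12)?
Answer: 1044 + 232*I*sqrt(14) ≈ 1044.0 + 868.06*I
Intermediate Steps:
M = 2*I*sqrt(14) (M = sqrt(-56) = 2*I*sqrt(14) ≈ 7.4833*I)
116*(E(7, 10) + M) = 116*(9 + 2*I*sqrt(14)) = 1044 + 232*I*sqrt(14)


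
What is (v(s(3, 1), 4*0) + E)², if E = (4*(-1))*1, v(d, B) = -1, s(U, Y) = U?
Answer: 25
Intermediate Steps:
E = -4 (E = -4*1 = -4)
(v(s(3, 1), 4*0) + E)² = (-1 - 4)² = (-5)² = 25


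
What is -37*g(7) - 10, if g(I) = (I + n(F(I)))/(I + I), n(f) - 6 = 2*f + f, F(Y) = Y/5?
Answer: -1941/35 ≈ -55.457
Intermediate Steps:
F(Y) = Y/5 (F(Y) = Y*(⅕) = Y/5)
n(f) = 6 + 3*f (n(f) = 6 + (2*f + f) = 6 + 3*f)
g(I) = (6 + 8*I/5)/(2*I) (g(I) = (I + (6 + 3*(I/5)))/(I + I) = (I + (6 + 3*I/5))/((2*I)) = (6 + 8*I/5)*(1/(2*I)) = (6 + 8*I/5)/(2*I))
-37*g(7) - 10 = -37*(⅘ + 3/7) - 10 = -37*43/35 - 10 = -1591/35 - 10 = -1941/35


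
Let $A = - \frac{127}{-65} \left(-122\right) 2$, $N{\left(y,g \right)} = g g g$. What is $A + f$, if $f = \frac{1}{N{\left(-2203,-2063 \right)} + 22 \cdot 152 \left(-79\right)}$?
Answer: $- \frac{272084810974389}{570721334495} \approx -476.74$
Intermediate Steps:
$N{\left(y,g \right)} = g^{3}$ ($N{\left(y,g \right)} = g g^{2} = g^{3}$)
$A = - \frac{30988}{65}$ ($A = \left(-127\right) \left(- \frac{1}{65}\right) \left(-122\right) 2 = \frac{127}{65} \left(-122\right) 2 = \left(- \frac{15494}{65}\right) 2 = - \frac{30988}{65} \approx -476.74$)
$f = - \frac{1}{8780328223}$ ($f = \frac{1}{\left(-2063\right)^{3} + 22 \cdot 152 \left(-79\right)} = \frac{1}{-8780064047 + 3344 \left(-79\right)} = \frac{1}{-8780064047 - 264176} = \frac{1}{-8780328223} = - \frac{1}{8780328223} \approx -1.1389 \cdot 10^{-10}$)
$A + f = - \frac{30988}{65} - \frac{1}{8780328223} = - \frac{272084810974389}{570721334495}$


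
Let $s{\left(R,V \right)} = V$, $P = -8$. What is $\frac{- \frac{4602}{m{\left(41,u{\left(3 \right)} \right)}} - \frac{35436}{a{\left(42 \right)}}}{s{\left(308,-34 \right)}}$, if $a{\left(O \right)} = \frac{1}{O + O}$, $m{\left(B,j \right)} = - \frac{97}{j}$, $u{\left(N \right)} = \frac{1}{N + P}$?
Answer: $\frac{721833621}{8245} \approx 87548.0$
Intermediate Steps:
$u{\left(N \right)} = \frac{1}{-8 + N}$ ($u{\left(N \right)} = \frac{1}{N - 8} = \frac{1}{-8 + N}$)
$a{\left(O \right)} = \frac{1}{2 O}$
$\frac{- \frac{4602}{m{\left(41,u{\left(3 \right)} \right)}} - \frac{35436}{a{\left(42 \right)}}}{s{\left(308,-34 \right)}} = \frac{- \frac{4602}{\left(-97\right) \frac{1}{\frac{1}{-8 + 3}}} - \frac{35436}{\frac{1}{2} \cdot \frac{1}{42}}}{-34} = \left(- \frac{4602}{\left(-97\right) \frac{1}{\frac{1}{-5}}} - \frac{35436}{\frac{1}{2} \cdot \frac{1}{42}}\right) \left(- \frac{1}{34}\right) = \left(- \frac{4602}{\left(-97\right) \frac{1}{- \frac{1}{5}}} - 35436 \frac{1}{\frac{1}{84}}\right) \left(- \frac{1}{34}\right) = \left(- \frac{4602}{\left(-97\right) \left(-5\right)} - 2976624\right) \left(- \frac{1}{34}\right) = \left(- \frac{4602}{485} - 2976624\right) \left(- \frac{1}{34}\right) = \left(- \frac{1443667242}{485}\right) \left(- \frac{1}{34}\right) = \frac{721833621}{8245}$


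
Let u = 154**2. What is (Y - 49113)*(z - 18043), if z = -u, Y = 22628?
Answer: 1105987115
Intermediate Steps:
u = 23716
z = -23716 (z = -1*23716 = -23716)
(Y - 49113)*(z - 18043) = (22628 - 49113)*(-23716 - 18043) = -26485*(-41759) = 1105987115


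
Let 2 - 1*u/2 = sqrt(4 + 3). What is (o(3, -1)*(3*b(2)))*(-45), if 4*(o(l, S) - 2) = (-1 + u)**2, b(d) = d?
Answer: -6075/2 + 810*sqrt(7) ≈ -894.44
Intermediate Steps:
u = 4 - 2*sqrt(7) (u = 4 - 2*sqrt(4 + 3) = 4 - 2*sqrt(7) ≈ -1.2915)
o(l, S) = 2 + (3 - 2*sqrt(7))**2/4 (o(l, S) = 2 + (-1 + (4 - 2*sqrt(7)))**2/4 = 2 + (3 - 2*sqrt(7))**2/4)
(o(3, -1)*(3*b(2)))*(-45) = ((45/4 - 3*sqrt(7))*(3*2))*(-45) = ((45/4 - 3*sqrt(7))*6)*(-45) = (135/2 - 18*sqrt(7))*(-45) = -6075/2 + 810*sqrt(7)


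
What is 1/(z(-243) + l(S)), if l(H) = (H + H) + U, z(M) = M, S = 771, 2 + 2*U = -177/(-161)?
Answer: 322/418133 ≈ 0.00077009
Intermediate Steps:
U = -145/322 (U = -1 + (-177/(-161))/2 = -1 + (-177*(-1/161))/2 = -1 + (½)*(177/161) = -1 + 177/322 = -145/322 ≈ -0.45031)
l(H) = -145/322 + 2*H (l(H) = (H + H) - 145/322 = 2*H - 145/322 = -145/322 + 2*H)
1/(z(-243) + l(S)) = 1/(-243 + (-145/322 + 2*771)) = 1/(-243 + (-145/322 + 1542)) = 1/(-243 + 496379/322) = 1/(418133/322) = 322/418133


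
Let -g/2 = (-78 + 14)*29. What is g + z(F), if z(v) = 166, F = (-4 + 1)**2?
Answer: 3878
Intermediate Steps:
F = 9 (F = (-3)**2 = 9)
g = 3712 (g = -2*(-78 + 14)*29 = -(-128)*29 = -2*(-1856) = 3712)
g + z(F) = 3712 + 166 = 3878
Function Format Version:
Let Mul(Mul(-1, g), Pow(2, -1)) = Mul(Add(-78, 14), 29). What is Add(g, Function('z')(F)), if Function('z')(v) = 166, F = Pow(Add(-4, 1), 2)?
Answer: 3878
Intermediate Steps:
F = 9 (F = Pow(-3, 2) = 9)
g = 3712 (g = Mul(-2, Mul(Add(-78, 14), 29)) = Mul(-2, Mul(-64, 29)) = Mul(-2, -1856) = 3712)
Add(g, Function('z')(F)) = Add(3712, 166) = 3878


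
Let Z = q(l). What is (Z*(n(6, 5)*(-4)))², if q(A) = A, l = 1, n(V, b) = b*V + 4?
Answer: 18496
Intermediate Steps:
n(V, b) = 4 + V*b (n(V, b) = V*b + 4 = 4 + V*b)
Z = 1
(Z*(n(6, 5)*(-4)))² = (1*((4 + 6*5)*(-4)))² = (1*((4 + 30)*(-4)))² = (1*(34*(-4)))² = (1*(-136))² = (-136)² = 18496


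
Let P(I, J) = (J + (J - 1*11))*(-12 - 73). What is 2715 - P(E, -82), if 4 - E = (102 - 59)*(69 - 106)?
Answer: -12160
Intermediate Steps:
E = 1595 (E = 4 - (102 - 59)*(69 - 106) = 4 - 43*(-37) = 4 - 1*(-1591) = 4 + 1591 = 1595)
P(I, J) = 935 - 170*J (P(I, J) = (J + (J - 11))*(-85) = (J + (-11 + J))*(-85) = (-11 + 2*J)*(-85) = 935 - 170*J)
2715 - P(E, -82) = 2715 - (935 - 170*(-82)) = 2715 - (935 + 13940) = 2715 - 1*14875 = 2715 - 14875 = -12160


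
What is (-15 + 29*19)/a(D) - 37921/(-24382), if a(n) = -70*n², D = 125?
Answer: 20731512499/13333906250 ≈ 1.5548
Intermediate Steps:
(-15 + 29*19)/a(D) - 37921/(-24382) = (-15 + 29*19)/((-70*125²)) - 37921/(-24382) = (-15 + 551)/((-70*15625)) - 37921*(-1/24382) = 536/(-1093750) + 37921/24382 = 536*(-1/1093750) + 37921/24382 = -268/546875 + 37921/24382 = 20731512499/13333906250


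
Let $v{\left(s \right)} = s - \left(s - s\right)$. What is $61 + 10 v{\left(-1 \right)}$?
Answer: $51$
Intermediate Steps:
$v{\left(s \right)} = s$ ($v{\left(s \right)} = s - 0 = s + 0 = s$)
$61 + 10 v{\left(-1 \right)} = 61 + 10 \left(-1\right) = 61 - 10 = 51$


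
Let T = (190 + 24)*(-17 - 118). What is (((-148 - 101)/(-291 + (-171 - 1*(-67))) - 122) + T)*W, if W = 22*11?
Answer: -2773196822/395 ≈ -7.0208e+6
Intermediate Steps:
W = 242
T = -28890 (T = 214*(-135) = -28890)
(((-148 - 101)/(-291 + (-171 - 1*(-67))) - 122) + T)*W = (((-148 - 101)/(-291 + (-171 - 1*(-67))) - 122) - 28890)*242 = ((-249/(-291 + (-171 + 67)) - 122) - 28890)*242 = ((-249/(-291 - 104) - 122) - 28890)*242 = ((-249/(-395) - 122) - 28890)*242 = ((-249*(-1/395) - 122) - 28890)*242 = ((249/395 - 122) - 28890)*242 = (-47941/395 - 28890)*242 = -11459491/395*242 = -2773196822/395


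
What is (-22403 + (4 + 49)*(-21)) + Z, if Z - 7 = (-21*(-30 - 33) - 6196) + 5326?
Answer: -23056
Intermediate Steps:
Z = 460 (Z = 7 + ((-21*(-30 - 33) - 6196) + 5326) = 7 + ((-21*(-63) - 6196) + 5326) = 7 + ((1323 - 6196) + 5326) = 7 + (-4873 + 5326) = 7 + 453 = 460)
(-22403 + (4 + 49)*(-21)) + Z = (-22403 + (4 + 49)*(-21)) + 460 = (-22403 + 53*(-21)) + 460 = (-22403 - 1113) + 460 = -23516 + 460 = -23056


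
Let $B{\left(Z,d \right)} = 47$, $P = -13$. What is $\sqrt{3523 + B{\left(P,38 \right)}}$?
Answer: $\sqrt{3570} \approx 59.749$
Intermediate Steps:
$\sqrt{3523 + B{\left(P,38 \right)}} = \sqrt{3523 + 47} = \sqrt{3570}$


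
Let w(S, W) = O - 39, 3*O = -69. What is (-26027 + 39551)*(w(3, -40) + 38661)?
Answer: 522012876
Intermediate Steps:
O = -23 (O = (1/3)*(-69) = -23)
w(S, W) = -62 (w(S, W) = -23 - 39 = -62)
(-26027 + 39551)*(w(3, -40) + 38661) = (-26027 + 39551)*(-62 + 38661) = 13524*38599 = 522012876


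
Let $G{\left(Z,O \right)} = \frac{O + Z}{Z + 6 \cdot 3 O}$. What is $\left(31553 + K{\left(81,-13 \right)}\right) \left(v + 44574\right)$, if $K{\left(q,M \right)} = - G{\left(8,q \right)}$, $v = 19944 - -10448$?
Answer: $\frac{1733836475147}{733} \approx 2.3654 \cdot 10^{9}$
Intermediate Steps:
$G{\left(Z,O \right)} = \frac{O + Z}{Z + 18 O}$
$v = 30392$ ($v = 19944 + 10448 = 30392$)
$K{\left(q,M \right)} = - \frac{8 + q}{8 + 18 q}$ ($K{\left(q,M \right)} = - \frac{q + 8}{8 + 18 q} = - \frac{8 + q}{8 + 18 q}$)
$\left(31553 + K{\left(81,-13 \right)}\right) \left(v + 44574\right) = \left(31553 + \frac{-8 - 81}{2 \left(4 + 9 \cdot 81\right)}\right) \left(30392 + 44574\right) = \left(31553 + \frac{-8 - 81}{2 \left(4 + 729\right)}\right) 74966 = \left(31553 + \frac{1}{2} \cdot \frac{1}{733} \left(-89\right)\right) 74966 = \left(31553 - \frac{89}{1466}\right) 74966 = \frac{46256609}{1466} \cdot 74966 = \frac{1733836475147}{733}$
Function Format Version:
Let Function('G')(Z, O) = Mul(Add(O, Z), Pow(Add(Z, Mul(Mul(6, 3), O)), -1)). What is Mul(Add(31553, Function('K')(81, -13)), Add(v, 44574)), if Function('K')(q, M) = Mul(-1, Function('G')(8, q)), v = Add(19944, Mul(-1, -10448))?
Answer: Rational(1733836475147, 733) ≈ 2.3654e+9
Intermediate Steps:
Function('G')(Z, O) = Mul(Pow(Add(Z, Mul(18, O)), -1), Add(O, Z)) (Function('G')(Z, O) = Mul(Add(O, Z), Pow(Add(Z, Mul(18, O)), -1)) = Mul(Pow(Add(Z, Mul(18, O)), -1), Add(O, Z)))
v = 30392 (v = Add(19944, 10448) = 30392)
Function('K')(q, M) = Mul(-1, Pow(Add(8, Mul(18, q)), -1), Add(8, q)) (Function('K')(q, M) = Mul(-1, Mul(Pow(Add(8, Mul(18, q)), -1), Add(q, 8))) = Mul(-1, Mul(Pow(Add(8, Mul(18, q)), -1), Add(8, q))) = Mul(-1, Pow(Add(8, Mul(18, q)), -1), Add(8, q)))
Mul(Add(31553, Function('K')(81, -13)), Add(v, 44574)) = Mul(Add(31553, Mul(Rational(1, 2), Pow(Add(4, Mul(9, 81)), -1), Add(-8, Mul(-1, 81)))), Add(30392, 44574)) = Mul(Add(31553, Mul(Rational(1, 2), Pow(Add(4, 729), -1), Add(-8, -81))), 74966) = Mul(Add(31553, Mul(Rational(1, 2), Pow(733, -1), -89)), 74966) = Mul(Add(31553, Mul(Rational(1, 2), Rational(1, 733), -89)), 74966) = Mul(Add(31553, Rational(-89, 1466)), 74966) = Mul(Rational(46256609, 1466), 74966) = Rational(1733836475147, 733)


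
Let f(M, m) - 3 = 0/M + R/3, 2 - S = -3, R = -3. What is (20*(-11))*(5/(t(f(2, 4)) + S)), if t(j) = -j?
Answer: -1100/3 ≈ -366.67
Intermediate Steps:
S = 5 (S = 2 - 1*(-3) = 2 + 3 = 5)
f(M, m) = 2 (f(M, m) = 3 + (0/M - 3/3) = 3 + (0 - 3*⅓) = 3 + (0 - 1) = 3 - 1 = 2)
(20*(-11))*(5/(t(f(2, 4)) + S)) = (20*(-11))*(5/(-1*2 + 5)) = -1100/(-2 + 5) = -1100/3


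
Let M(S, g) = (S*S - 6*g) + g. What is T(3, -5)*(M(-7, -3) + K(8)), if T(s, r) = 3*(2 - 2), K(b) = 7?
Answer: 0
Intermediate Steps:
M(S, g) = S² - 5*g (M(S, g) = (S² - 6*g) + g = S² - 5*g)
T(s, r) = 0 (T(s, r) = 3*0 = 0)
T(3, -5)*(M(-7, -3) + K(8)) = 0*(((-7)² - 5*(-3)) + 7) = 0*((49 + 15) + 7) = 0*(64 + 7) = 0*71 = 0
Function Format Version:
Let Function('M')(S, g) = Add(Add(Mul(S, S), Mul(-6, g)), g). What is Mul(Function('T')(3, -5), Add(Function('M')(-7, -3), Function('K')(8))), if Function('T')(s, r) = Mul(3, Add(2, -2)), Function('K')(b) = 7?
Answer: 0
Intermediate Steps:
Function('M')(S, g) = Add(Pow(S, 2), Mul(-5, g)) (Function('M')(S, g) = Add(Add(Pow(S, 2), Mul(-6, g)), g) = Add(Pow(S, 2), Mul(-5, g)))
Function('T')(s, r) = 0 (Function('T')(s, r) = Mul(3, 0) = 0)
Mul(Function('T')(3, -5), Add(Function('M')(-7, -3), Function('K')(8))) = Mul(0, Add(Add(Pow(-7, 2), Mul(-5, -3)), 7)) = Mul(0, Add(Add(49, 15), 7)) = Mul(0, Add(64, 7)) = Mul(0, 71) = 0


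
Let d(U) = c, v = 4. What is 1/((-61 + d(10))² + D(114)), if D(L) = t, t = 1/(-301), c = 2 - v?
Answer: 301/1194668 ≈ 0.00025195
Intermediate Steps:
c = -2 (c = 2 - 1*4 = 2 - 4 = -2)
d(U) = -2
t = -1/301 ≈ -0.0033223
D(L) = -1/301
1/((-61 + d(10))² + D(114)) = 1/((-61 - 2)² - 1/301) = 1/((-63)² - 1/301) = 1/(3969 - 1/301) = 1/(1194668/301) = 301/1194668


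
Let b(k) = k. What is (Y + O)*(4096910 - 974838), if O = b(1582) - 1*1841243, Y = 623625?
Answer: -3796551946592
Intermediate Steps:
O = -1839661 (O = 1582 - 1*1841243 = 1582 - 1841243 = -1839661)
(Y + O)*(4096910 - 974838) = (623625 - 1839661)*(4096910 - 974838) = -1216036*3122072 = -3796551946592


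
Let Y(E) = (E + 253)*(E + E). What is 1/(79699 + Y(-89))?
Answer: 1/50507 ≈ 1.9799e-5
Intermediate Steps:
Y(E) = 2*E*(253 + E) (Y(E) = (253 + E)*(2*E) = 2*E*(253 + E))
1/(79699 + Y(-89)) = 1/(79699 + 2*(-89)*(253 - 89)) = 1/(79699 + 2*(-89)*164) = 1/(79699 - 29192) = 1/50507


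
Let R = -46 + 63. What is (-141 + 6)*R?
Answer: -2295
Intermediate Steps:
R = 17
(-141 + 6)*R = (-141 + 6)*17 = -135*17 = -2295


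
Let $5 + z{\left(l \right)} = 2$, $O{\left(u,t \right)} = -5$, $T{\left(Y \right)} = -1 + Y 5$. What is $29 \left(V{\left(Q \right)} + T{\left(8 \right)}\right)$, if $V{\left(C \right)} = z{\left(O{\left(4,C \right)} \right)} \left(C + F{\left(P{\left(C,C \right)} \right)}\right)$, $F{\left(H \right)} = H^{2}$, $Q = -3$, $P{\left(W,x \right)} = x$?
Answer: $609$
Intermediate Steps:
$T{\left(Y \right)} = -1 + 5 Y$
$z{\left(l \right)} = -3$ ($z{\left(l \right)} = -5 + 2 = -3$)
$V{\left(C \right)} = - 3 C - 3 C^{2}$ ($V{\left(C \right)} = - 3 \left(C + C^{2}\right) = - 3 C - 3 C^{2}$)
$29 \left(V{\left(Q \right)} + T{\left(8 \right)}\right) = 29 \left(3 \left(-3\right) \left(-1 - -3\right) + \left(-1 + 5 \cdot 8\right)\right) = 29 \left(3 \left(-3\right) \left(-1 + 3\right) + \left(-1 + 40\right)\right) = 29 \left(3 \left(-3\right) 2 + 39\right) = 29 \left(-18 + 39\right) = 29 \cdot 21 = 609$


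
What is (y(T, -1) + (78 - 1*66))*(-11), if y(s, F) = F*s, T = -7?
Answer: -209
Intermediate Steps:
(y(T, -1) + (78 - 1*66))*(-11) = (-1*(-7) + (78 - 1*66))*(-11) = (7 + (78 - 66))*(-11) = (7 + 12)*(-11) = 19*(-11) = -209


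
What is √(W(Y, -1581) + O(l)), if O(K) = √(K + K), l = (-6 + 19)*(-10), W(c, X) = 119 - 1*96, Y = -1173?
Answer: √(23 + 2*I*√65) ≈ 5.0542 + 1.5952*I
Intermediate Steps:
W(c, X) = 23 (W(c, X) = 119 - 96 = 23)
l = -130 (l = 13*(-10) = -130)
O(K) = √2*√K (O(K) = √(2*K) = √2*√K)
√(W(Y, -1581) + O(l)) = √(23 + √2*√(-130)) = √(23 + √2*(I*√130)) = √(23 + 2*I*√65)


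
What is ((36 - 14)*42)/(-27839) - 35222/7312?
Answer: -70521539/14539912 ≈ -4.8502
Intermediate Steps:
((36 - 14)*42)/(-27839) - 35222/7312 = (22*42)*(-1/27839) - 35222*1/7312 = 924*(-1/27839) - 17611/3656 = -132/3977 - 17611/3656 = -70521539/14539912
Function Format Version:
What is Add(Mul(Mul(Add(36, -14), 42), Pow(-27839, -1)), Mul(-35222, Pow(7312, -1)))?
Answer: Rational(-70521539, 14539912) ≈ -4.8502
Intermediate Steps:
Add(Mul(Mul(Add(36, -14), 42), Pow(-27839, -1)), Mul(-35222, Pow(7312, -1))) = Add(Mul(Mul(22, 42), Rational(-1, 27839)), Mul(-35222, Rational(1, 7312))) = Add(Mul(924, Rational(-1, 27839)), Rational(-17611, 3656)) = Add(Rational(-132, 3977), Rational(-17611, 3656)) = Rational(-70521539, 14539912)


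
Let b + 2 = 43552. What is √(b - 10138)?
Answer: 2*√8353 ≈ 182.79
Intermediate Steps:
b = 43550 (b = -2 + 43552 = 43550)
√(b - 10138) = √(43550 - 10138) = √33412 = 2*√8353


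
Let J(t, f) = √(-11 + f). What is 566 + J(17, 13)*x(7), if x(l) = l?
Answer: 566 + 7*√2 ≈ 575.90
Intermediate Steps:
566 + J(17, 13)*x(7) = 566 + √(-11 + 13)*7 = 566 + √2*7 = 566 + 7*√2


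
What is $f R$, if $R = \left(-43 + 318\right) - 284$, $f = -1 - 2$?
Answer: $27$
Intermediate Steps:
$f = -3$
$R = -9$ ($R = 275 - 284 = -9$)
$f R = \left(-3\right) \left(-9\right) = 27$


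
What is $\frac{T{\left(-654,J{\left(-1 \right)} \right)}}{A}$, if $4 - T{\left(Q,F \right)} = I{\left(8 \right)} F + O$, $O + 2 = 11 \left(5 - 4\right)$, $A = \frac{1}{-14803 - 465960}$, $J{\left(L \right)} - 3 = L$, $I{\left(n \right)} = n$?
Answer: $10096023$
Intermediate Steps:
$J{\left(L \right)} = 3 + L$
$A = - \frac{1}{480763}$ ($A = \frac{1}{-480763} = - \frac{1}{480763} \approx -2.08 \cdot 10^{-6}$)
$O = 9$ ($O = -2 + 11 \left(5 - 4\right) = -2 + 11 \cdot 1 = -2 + 11 = 9$)
$T{\left(Q,F \right)} = -5 - 8 F$ ($T{\left(Q,F \right)} = 4 - \left(8 F + 9\right) = 4 - \left(9 + 8 F\right) = -5 - 8 F$)
$\frac{T{\left(-654,J{\left(-1 \right)} \right)}}{A} = \frac{-5 - 8 \left(3 - 1\right)}{- \frac{1}{480763}} = \left(-5 - 16\right) \left(-480763\right) = \left(-21\right) \left(-480763\right) = 10096023$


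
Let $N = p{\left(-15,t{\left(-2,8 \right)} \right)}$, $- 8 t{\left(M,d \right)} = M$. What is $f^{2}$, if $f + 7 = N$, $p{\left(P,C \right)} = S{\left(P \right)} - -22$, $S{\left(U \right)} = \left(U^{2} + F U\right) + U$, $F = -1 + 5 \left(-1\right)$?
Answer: $99225$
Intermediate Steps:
$t{\left(M,d \right)} = - \frac{M}{8}$
$F = -6$ ($F = -1 - 5 = -6$)
$S{\left(U \right)} = U^{2} - 5 U$ ($S{\left(U \right)} = \left(U^{2} - 6 U\right) + U = U^{2} - 5 U$)
$p{\left(P,C \right)} = 22 + P \left(-5 + P\right)$ ($p{\left(P,C \right)} = P \left(-5 + P\right) - -22 = P \left(-5 + P\right) + 22 = 22 + P \left(-5 + P\right)$)
$N = 322$ ($N = 22 - 15 \left(-5 - 15\right) = 22 - -300 = 22 + 300 = 322$)
$f = 315$ ($f = -7 + 322 = 315$)
$f^{2} = 315^{2} = 99225$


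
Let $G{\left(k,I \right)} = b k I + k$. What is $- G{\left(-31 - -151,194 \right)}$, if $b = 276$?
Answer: $-6425400$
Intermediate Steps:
$G{\left(k,I \right)} = k + 276 I k$ ($G{\left(k,I \right)} = 276 k I + k = 276 I k + k = k + 276 I k$)
$- G{\left(-31 - -151,194 \right)} = - \left(-31 - -151\right) \left(1 + 276 \cdot 194\right) = - \left(-31 + 151\right) \left(1 + 53544\right) = - 120 \cdot 53545 = \left(-1\right) 6425400 = -6425400$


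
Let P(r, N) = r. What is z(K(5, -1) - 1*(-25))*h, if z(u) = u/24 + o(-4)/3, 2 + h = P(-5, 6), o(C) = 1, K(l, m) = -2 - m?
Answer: -28/3 ≈ -9.3333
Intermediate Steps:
h = -7 (h = -2 - 5 = -7)
z(u) = ⅓ + u/24 (z(u) = u/24 + 1/3 = u*(1/24) + 1*(⅓) = u/24 + ⅓ = ⅓ + u/24)
z(K(5, -1) - 1*(-25))*h = (⅓ + ((-2 - 1*(-1)) - 1*(-25))/24)*(-7) = (⅓ + ((-2 + 1) + 25)/24)*(-7) = (⅓ + (-1 + 25)/24)*(-7) = (⅓ + (1/24)*24)*(-7) = (⅓ + 1)*(-7) = (4/3)*(-7) = -28/3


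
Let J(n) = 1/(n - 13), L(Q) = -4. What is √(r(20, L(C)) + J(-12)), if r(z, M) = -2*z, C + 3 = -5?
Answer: I*√1001/5 ≈ 6.3277*I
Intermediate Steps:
C = -8 (C = -3 - 5 = -8)
J(n) = 1/(-13 + n)
√(r(20, L(C)) + J(-12)) = √(-2*20 + 1/(-13 - 12)) = √(-40 + 1/(-25)) = √(-40 - 1/25) = √(-1001/25) = I*√1001/5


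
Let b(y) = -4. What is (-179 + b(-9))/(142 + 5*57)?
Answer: -3/7 ≈ -0.42857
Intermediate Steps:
(-179 + b(-9))/(142 + 5*57) = (-179 - 4)/(142 + 5*57) = -183/(142 + 285) = -183/427 = -183*1/427 = -3/7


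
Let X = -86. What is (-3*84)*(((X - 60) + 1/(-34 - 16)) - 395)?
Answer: 3408426/25 ≈ 1.3634e+5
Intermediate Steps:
(-3*84)*(((X - 60) + 1/(-34 - 16)) - 395) = (-3*84)*(((-86 - 60) + 1/(-34 - 16)) - 395) = -252*((-146 + 1/(-50)) - 395) = -252*((-146 - 1/50) - 395) = -252*(-7301/50 - 395) = -252*(-27051/50) = 3408426/25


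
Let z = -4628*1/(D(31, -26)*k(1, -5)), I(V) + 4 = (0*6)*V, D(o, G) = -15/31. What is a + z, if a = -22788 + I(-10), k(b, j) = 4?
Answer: -306013/15 ≈ -20401.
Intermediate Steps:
D(o, G) = -15/31 (D(o, G) = -15*1/31 = -15/31)
I(V) = -4 (I(V) = -4 + (0*6)*V = -4 + 0*V = -4 + 0 = -4)
a = -22792 (a = -22788 - 4 = -22792)
z = 35867/15 (z = -4628/((-15/31*4)) = -4628/(-60/31) = -4628*(-31/60) = 35867/15 ≈ 2391.1)
a + z = -22792 + 35867/15 = -306013/15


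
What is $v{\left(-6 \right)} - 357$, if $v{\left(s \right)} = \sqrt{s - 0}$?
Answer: $-357 + i \sqrt{6} \approx -357.0 + 2.4495 i$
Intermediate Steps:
$v{\left(s \right)} = \sqrt{s}$ ($v{\left(s \right)} = \sqrt{s + 0} = \sqrt{s}$)
$v{\left(-6 \right)} - 357 = \sqrt{-6} - 357 = i \sqrt{6} - 357 = -357 + i \sqrt{6}$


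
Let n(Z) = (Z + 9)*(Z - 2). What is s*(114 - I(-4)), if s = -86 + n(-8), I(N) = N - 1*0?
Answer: -11328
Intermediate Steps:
I(N) = N (I(N) = N + 0 = N)
n(Z) = (-2 + Z)*(9 + Z) (n(Z) = (9 + Z)*(-2 + Z) = (-2 + Z)*(9 + Z))
s = -96 (s = -86 + (-18 + (-8)² + 7*(-8)) = -86 + (-18 + 64 - 56) = -86 - 10 = -96)
s*(114 - I(-4)) = -96*(114 - 1*(-4)) = -96*(114 + 4) = -96*118 = -11328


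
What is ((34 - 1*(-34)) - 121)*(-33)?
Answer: 1749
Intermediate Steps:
((34 - 1*(-34)) - 121)*(-33) = ((34 + 34) - 121)*(-33) = (68 - 121)*(-33) = -53*(-33) = 1749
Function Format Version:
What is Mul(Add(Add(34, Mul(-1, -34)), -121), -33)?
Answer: 1749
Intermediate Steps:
Mul(Add(Add(34, Mul(-1, -34)), -121), -33) = Mul(Add(Add(34, 34), -121), -33) = Mul(Add(68, -121), -33) = Mul(-53, -33) = 1749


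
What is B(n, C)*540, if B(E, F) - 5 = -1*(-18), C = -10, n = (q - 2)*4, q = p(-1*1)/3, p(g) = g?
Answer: 12420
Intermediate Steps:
q = -⅓ (q = -1*1/3 = -1*⅓ = -⅓ ≈ -0.33333)
n = -28/3 (n = (-⅓ - 2)*4 = -7/3*4 = -28/3 ≈ -9.3333)
B(E, F) = 23 (B(E, F) = 5 - 1*(-18) = 5 + 18 = 23)
B(n, C)*540 = 23*540 = 12420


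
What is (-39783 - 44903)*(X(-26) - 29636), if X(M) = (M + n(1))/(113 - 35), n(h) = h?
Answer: 97881476119/39 ≈ 2.5098e+9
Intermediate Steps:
X(M) = 1/78 + M/78 (X(M) = (M + 1)/(113 - 35) = (1 + M)/78 = (1 + M)*(1/78) = 1/78 + M/78)
(-39783 - 44903)*(X(-26) - 29636) = (-39783 - 44903)*((1/78 + (1/78)*(-26)) - 29636) = -84686*((1/78 - ⅓) - 29636) = -84686*(-25/78 - 29636) = -84686*(-2311633/78) = 97881476119/39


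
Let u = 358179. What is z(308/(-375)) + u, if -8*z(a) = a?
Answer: 268634327/750 ≈ 3.5818e+5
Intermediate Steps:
z(a) = -a/8
z(308/(-375)) + u = -77/(2*(-375)) + 358179 = -77*(-1)/(2*375) + 358179 = -⅛*(-308/375) + 358179 = 77/750 + 358179 = 268634327/750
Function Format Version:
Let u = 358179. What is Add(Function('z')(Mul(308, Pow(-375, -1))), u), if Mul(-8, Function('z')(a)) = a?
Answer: Rational(268634327, 750) ≈ 3.5818e+5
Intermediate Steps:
Function('z')(a) = Mul(Rational(-1, 8), a)
Add(Function('z')(Mul(308, Pow(-375, -1))), u) = Add(Mul(Rational(-1, 8), Mul(308, Pow(-375, -1))), 358179) = Add(Mul(Rational(-1, 8), Mul(308, Rational(-1, 375))), 358179) = Add(Mul(Rational(-1, 8), Rational(-308, 375)), 358179) = Add(Rational(77, 750), 358179) = Rational(268634327, 750)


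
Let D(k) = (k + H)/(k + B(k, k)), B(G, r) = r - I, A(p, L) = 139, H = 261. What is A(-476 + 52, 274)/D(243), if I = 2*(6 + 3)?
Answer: 1807/14 ≈ 129.07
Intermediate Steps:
I = 18 (I = 2*9 = 18)
B(G, r) = -18 + r (B(G, r) = r - 1*18 = r - 18 = -18 + r)
D(k) = (261 + k)/(-18 + 2*k) (D(k) = (k + 261)/(k + (-18 + k)) = (261 + k)/(-18 + 2*k))
A(-476 + 52, 274)/D(243) = 139/(((261 + 243)/(2*(-9 + 243)))) = 139/(((½)*504/234)) = 139/(((½)*(1/234)*504)) = 139/(14/13) = 139*(13/14) = 1807/14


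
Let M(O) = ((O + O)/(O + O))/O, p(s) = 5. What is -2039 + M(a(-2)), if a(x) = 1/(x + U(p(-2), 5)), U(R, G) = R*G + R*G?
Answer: -1991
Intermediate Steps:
U(R, G) = 2*G*R (U(R, G) = G*R + G*R = 2*G*R)
a(x) = 1/(50 + x) (a(x) = 1/(x + 2*5*5) = 1/(x + 50) = 1/(50 + x))
M(O) = 1/O (M(O) = ((2*O)/((2*O)))/O = ((2*O)*(1/(2*O)))/O = 1/O)
-2039 + M(a(-2)) = -2039 + 1/(1/(50 - 2)) = -2039 + 1/(1/48) = -2039 + 48 = -1991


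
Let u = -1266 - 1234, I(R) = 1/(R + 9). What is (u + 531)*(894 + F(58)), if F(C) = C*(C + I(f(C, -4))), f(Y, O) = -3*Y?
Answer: -125749648/15 ≈ -8.3833e+6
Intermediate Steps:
I(R) = 1/(9 + R)
u = -2500
F(C) = C*(C + 1/(9 - 3*C))
(u + 531)*(894 + F(58)) = (-2500 + 531)*(894 + (⅓)*58*(-1 + 3*58*(-3 + 58))/(-3 + 58)) = -1969*(894 + (⅓)*58*(-1 + 3*58*55)/55) = -1969*(894 + (⅓)*58*(1/55)*(-1 + 9570)) = -1969*(894 + (⅓)*58*(1/55)*9569) = -1969*(894 + 555002/165) = -1969*702512/165 = -125749648/15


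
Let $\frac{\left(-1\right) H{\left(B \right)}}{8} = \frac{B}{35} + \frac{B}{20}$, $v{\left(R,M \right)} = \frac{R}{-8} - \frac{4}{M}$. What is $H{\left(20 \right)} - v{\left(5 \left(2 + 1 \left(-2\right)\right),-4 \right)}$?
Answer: $- \frac{95}{7} \approx -13.571$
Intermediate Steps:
$v{\left(R,M \right)} = - \frac{4}{M} - \frac{R}{8}$ ($v{\left(R,M \right)} = R \left(- \frac{1}{8}\right) - \frac{4}{M} = - \frac{R}{8} - \frac{4}{M} = - \frac{4}{M} - \frac{R}{8}$)
$H{\left(B \right)} = - \frac{22 B}{35}$ ($H{\left(B \right)} = - 8 \left(\frac{B}{35} + \frac{B}{20}\right) = - 8 \frac{11 B}{140} = - \frac{22 B}{35}$)
$H{\left(20 \right)} - v{\left(5 \left(2 + 1 \left(-2\right)\right),-4 \right)} = \left(- \frac{22}{35}\right) 20 - \left(- \frac{4}{-4} - \frac{5 \left(2 + 1 \left(-2\right)\right)}{8}\right) = - \frac{88}{7} - \left(\left(-4\right) \left(- \frac{1}{4}\right) - \frac{5 \left(2 - 2\right)}{8}\right) = - \frac{88}{7} - \left(1 - \frac{5 \cdot 0}{8}\right) = - \frac{88}{7} - \left(1 - 0\right) = - \frac{88}{7} - \left(1 + 0\right) = - \frac{88}{7} - 1 = - \frac{95}{7}$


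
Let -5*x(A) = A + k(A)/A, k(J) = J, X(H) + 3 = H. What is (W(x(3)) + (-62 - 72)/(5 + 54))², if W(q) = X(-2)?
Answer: 184041/3481 ≈ 52.870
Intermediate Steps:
X(H) = -3 + H
x(A) = -⅕ - A/5 (x(A) = -(A + A/A)/5 = -(A + 1)/5 = -(1 + A)/5 = -⅕ - A/5)
W(q) = -5 (W(q) = -3 - 2 = -5)
(W(x(3)) + (-62 - 72)/(5 + 54))² = (-5 + (-62 - 72)/(5 + 54))² = (-5 - 134/59)² = (-429/59)² = 184041/3481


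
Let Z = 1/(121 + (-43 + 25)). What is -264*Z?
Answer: -264/103 ≈ -2.5631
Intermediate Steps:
Z = 1/103 (Z = 1/(121 - 18) = 1/103 ≈ 0.0097087)
-264*Z = -264*1/103 = -264/103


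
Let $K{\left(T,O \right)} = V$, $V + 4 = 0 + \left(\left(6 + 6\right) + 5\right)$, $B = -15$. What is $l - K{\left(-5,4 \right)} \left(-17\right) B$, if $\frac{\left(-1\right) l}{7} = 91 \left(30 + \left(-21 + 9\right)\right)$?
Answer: $-14781$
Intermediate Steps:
$V = 13$ ($V = -4 + \left(0 + \left(\left(6 + 6\right) + 5\right)\right) = -4 + \left(0 + \left(12 + 5\right)\right) = -4 + \left(0 + 17\right) = -4 + 17 = 13$)
$K{\left(T,O \right)} = 13$
$l = -11466$ ($l = - 7 \cdot 91 \left(30 + \left(-21 + 9\right)\right) = - 7 \cdot 91 \left(30 - 12\right) = - 7 \cdot 91 \cdot 18 = \left(-7\right) 1638 = -11466$)
$l - K{\left(-5,4 \right)} \left(-17\right) B = -11466 - 13 \left(-17\right) \left(-15\right) = -11466 - \left(-221\right) \left(-15\right) = -11466 - 3315 = -14781$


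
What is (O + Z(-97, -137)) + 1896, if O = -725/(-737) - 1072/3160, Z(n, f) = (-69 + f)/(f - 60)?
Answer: 108831876119/57349655 ≈ 1897.7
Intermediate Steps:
Z(n, f) = (-69 + f)/(-60 + f)
O = 187617/291115 (O = -725*(-1/737) - 1072*1/3160 = 725/737 - 134/395 = 187617/291115 ≈ 0.64448)
(O + Z(-97, -137)) + 1896 = (187617/291115 + (-69 - 137)/(-60 - 137)) + 1896 = (187617/291115 - 206/(-197)) + 1896 = (187617/291115 - 1/197*(-206)) + 1896 = (187617/291115 + 206/197) + 1896 = 96930239/57349655 + 1896 = 108831876119/57349655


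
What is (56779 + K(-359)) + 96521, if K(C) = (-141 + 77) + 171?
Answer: 153407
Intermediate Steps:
K(C) = 107 (K(C) = -64 + 171 = 107)
(56779 + K(-359)) + 96521 = (56779 + 107) + 96521 = 56886 + 96521 = 153407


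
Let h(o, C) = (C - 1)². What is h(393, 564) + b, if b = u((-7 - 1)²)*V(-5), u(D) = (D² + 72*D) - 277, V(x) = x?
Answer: 274834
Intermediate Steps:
h(o, C) = (-1 + C)²
u(D) = -277 + D² + 72*D
b = -42135 (b = (-277 + ((-7 - 1)²)² + 72*(-7 - 1)²)*(-5) = (-277 + ((-8)²)² + 72*(-8)²)*(-5) = (-277 + 64² + 72*64)*(-5) = (-277 + 4096 + 4608)*(-5) = 8427*(-5) = -42135)
h(393, 564) + b = (-1 + 564)² - 42135 = 563² - 42135 = 316969 - 42135 = 274834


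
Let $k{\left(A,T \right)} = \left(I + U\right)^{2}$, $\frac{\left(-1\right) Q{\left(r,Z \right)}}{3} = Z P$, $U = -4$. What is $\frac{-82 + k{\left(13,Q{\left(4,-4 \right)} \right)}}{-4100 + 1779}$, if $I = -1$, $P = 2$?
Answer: $\frac{57}{2321} \approx 0.024558$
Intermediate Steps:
$Q{\left(r,Z \right)} = - 6 Z$ ($Q{\left(r,Z \right)} = - 3 Z 2 = - 3 \cdot 2 Z = - 6 Z$)
$k{\left(A,T \right)} = 25$ ($k{\left(A,T \right)} = \left(-1 - 4\right)^{2} = \left(-5\right)^{2} = 25$)
$\frac{-82 + k{\left(13,Q{\left(4,-4 \right)} \right)}}{-4100 + 1779} = \frac{-82 + 25}{-4100 + 1779} = - \frac{57}{-2321} = \left(-57\right) \left(- \frac{1}{2321}\right) = \frac{57}{2321}$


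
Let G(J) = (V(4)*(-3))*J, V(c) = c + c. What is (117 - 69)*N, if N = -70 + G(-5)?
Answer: 2400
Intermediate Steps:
V(c) = 2*c
G(J) = -24*J (G(J) = ((2*4)*(-3))*J = (8*(-3))*J = -24*J)
N = 50 (N = -70 - 24*(-5) = -70 + 120 = 50)
(117 - 69)*N = (117 - 69)*50 = 48*50 = 2400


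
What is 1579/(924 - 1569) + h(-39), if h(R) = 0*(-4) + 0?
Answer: -1579/645 ≈ -2.4481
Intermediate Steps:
h(R) = 0 (h(R) = 0 + 0 = 0)
1579/(924 - 1569) + h(-39) = 1579/(924 - 1569) + 0 = 1579/(-645) + 0 = 1579*(-1/645) + 0 = -1579/645 + 0 = -1579/645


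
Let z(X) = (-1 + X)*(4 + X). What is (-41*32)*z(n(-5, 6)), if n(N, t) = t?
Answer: -65600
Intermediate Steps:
(-41*32)*z(n(-5, 6)) = (-41*32)*(-4 + 6² + 3*6) = -1312*(-4 + 36 + 18) = -1312*50 = -65600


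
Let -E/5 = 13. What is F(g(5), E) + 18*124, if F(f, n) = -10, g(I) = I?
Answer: 2222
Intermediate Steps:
E = -65 (E = -5*13 = -65)
F(g(5), E) + 18*124 = -10 + 18*124 = -10 + 2232 = 2222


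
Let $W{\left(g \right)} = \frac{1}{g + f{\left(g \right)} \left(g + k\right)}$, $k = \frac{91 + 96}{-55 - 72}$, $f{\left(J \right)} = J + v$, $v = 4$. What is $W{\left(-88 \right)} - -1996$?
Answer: $\frac{1882858863}{943316} \approx 1996.0$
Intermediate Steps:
$f{\left(J \right)} = 4 + J$ ($f{\left(J \right)} = J + 4 = 4 + J$)
$k = - \frac{187}{127}$ ($k = \frac{187}{-127} = 187 \left(- \frac{1}{127}\right) = - \frac{187}{127} \approx -1.4724$)
$W{\left(g \right)} = \frac{1}{g + \left(4 + g\right) \left(- \frac{187}{127} + g\right)}$ ($W{\left(g \right)} = \frac{1}{g + \left(4 + g\right) \left(g - \frac{187}{127}\right)} = \frac{1}{g + \left(4 + g\right) \left(- \frac{187}{127} + g\right)}$)
$W{\left(-88 \right)} - -1996 = \frac{127}{-748 + 127 \left(-88\right)^{2} + 448 \left(-88\right)} - -1996 = \frac{127}{-748 + 127 \cdot 7744 - 39424} + 1996 = \frac{127}{-748 + 983488 - 39424} + 1996 = \frac{127}{943316} + 1996 = \frac{1882858863}{943316}$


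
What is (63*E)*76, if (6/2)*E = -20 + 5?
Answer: -23940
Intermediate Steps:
E = -5 (E = (-20 + 5)/3 = (⅓)*(-15) = -5)
(63*E)*76 = (63*(-5))*76 = -315*76 = -23940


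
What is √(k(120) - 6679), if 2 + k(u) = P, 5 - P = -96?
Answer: 2*I*√1645 ≈ 81.117*I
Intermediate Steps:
P = 101 (P = 5 - 1*(-96) = 5 + 96 = 101)
k(u) = 99 (k(u) = -2 + 101 = 99)
√(k(120) - 6679) = √(99 - 6679) = √(-6580) = 2*I*√1645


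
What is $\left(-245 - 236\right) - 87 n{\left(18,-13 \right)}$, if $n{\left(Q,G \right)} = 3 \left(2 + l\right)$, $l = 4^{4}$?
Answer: $-67819$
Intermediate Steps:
$l = 256$
$n{\left(Q,G \right)} = 774$ ($n{\left(Q,G \right)} = 3 \left(2 + 256\right) = 3 \cdot 258 = 774$)
$\left(-245 - 236\right) - 87 n{\left(18,-13 \right)} = \left(-245 - 236\right) - 67338 = -481 - 67338 = -67819$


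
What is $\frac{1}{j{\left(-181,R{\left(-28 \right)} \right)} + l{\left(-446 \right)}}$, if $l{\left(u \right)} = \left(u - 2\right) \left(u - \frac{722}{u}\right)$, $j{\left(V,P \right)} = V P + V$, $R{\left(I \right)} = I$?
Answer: $\frac{223}{45485257} \approx 4.9027 \cdot 10^{-6}$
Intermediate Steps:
$j{\left(V,P \right)} = V + P V$ ($j{\left(V,P \right)} = P V + V = V + P V$)
$l{\left(u \right)} = \left(-2 + u\right) \left(u - \frac{722}{u}\right)$
$\frac{1}{j{\left(-181,R{\left(-28 \right)} \right)} + l{\left(-446 \right)}} = \frac{1}{- 181 \left(1 - 28\right) + \left(-722 + \left(-446\right)^{2} - -892 + \frac{1444}{-446}\right)} = \frac{1}{\left(-181\right) \left(-27\right) + \left(-722 + 198916 + 892 + 1444 \left(- \frac{1}{446}\right)\right)} = \frac{1}{4887 + \left(-722 + 198916 + 892 - \frac{722}{223}\right)} = \frac{1}{4887 + \frac{44395456}{223}} = \frac{1}{\frac{45485257}{223}} = \frac{223}{45485257}$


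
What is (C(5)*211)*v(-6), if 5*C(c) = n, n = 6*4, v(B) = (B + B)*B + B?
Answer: 334224/5 ≈ 66845.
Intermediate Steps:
v(B) = B + 2*B² (v(B) = (2*B)*B + B = 2*B² + B = B + 2*B²)
n = 24
C(c) = 24/5 (C(c) = (⅕)*24 = 24/5)
(C(5)*211)*v(-6) = ((24/5)*211)*(-6*(1 + 2*(-6))) = 5064*(-6*(1 - 12))/5 = 5064*(-6*(-11))/5 = (5064/5)*66 = 334224/5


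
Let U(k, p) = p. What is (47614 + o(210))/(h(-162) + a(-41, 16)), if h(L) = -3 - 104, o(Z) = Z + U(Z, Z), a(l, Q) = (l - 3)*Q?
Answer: -48034/811 ≈ -59.228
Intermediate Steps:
a(l, Q) = Q*(-3 + l) (a(l, Q) = (-3 + l)*Q = Q*(-3 + l))
o(Z) = 2*Z (o(Z) = Z + Z = 2*Z)
h(L) = -107
(47614 + o(210))/(h(-162) + a(-41, 16)) = (47614 + 2*210)/(-107 + 16*(-3 - 41)) = (47614 + 420)/(-107 + 16*(-44)) = 48034/(-107 - 704) = 48034/(-811) = 48034*(-1/811) = -48034/811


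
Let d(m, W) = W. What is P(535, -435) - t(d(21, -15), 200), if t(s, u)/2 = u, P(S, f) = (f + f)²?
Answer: 756500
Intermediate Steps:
P(S, f) = 4*f² (P(S, f) = (2*f)² = 4*f²)
t(s, u) = 2*u
P(535, -435) - t(d(21, -15), 200) = 4*(-435)² - 2*200 = 4*189225 - 1*400 = 756900 - 400 = 756500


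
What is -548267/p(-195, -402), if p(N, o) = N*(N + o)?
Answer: -548267/116415 ≈ -4.7096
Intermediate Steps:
-548267/p(-195, -402) = -548267*(-1/(195*(-195 - 402))) = -548267/((-195*(-597))) = -548267/116415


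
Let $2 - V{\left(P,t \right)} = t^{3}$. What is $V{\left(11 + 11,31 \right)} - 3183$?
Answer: $-32972$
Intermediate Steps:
$V{\left(P,t \right)} = 2 - t^{3}$
$V{\left(11 + 11,31 \right)} - 3183 = \left(2 - 31^{3}\right) - 3183 = \left(2 - 29791\right) - 3183 = -29789 - 3183 = -32972$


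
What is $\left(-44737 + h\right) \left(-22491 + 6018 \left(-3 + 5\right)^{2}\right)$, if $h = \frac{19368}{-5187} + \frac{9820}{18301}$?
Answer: $- \frac{2238203547984069}{31642429} \approx -7.0734 \cdot 10^{7}$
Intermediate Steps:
$h = - \frac{101172476}{31642429}$ ($h = 19368 \left(- \frac{1}{5187}\right) + 9820 \cdot \frac{1}{18301} = - \frac{6456}{1729} + \frac{9820}{18301} = - \frac{101172476}{31642429} \approx -3.1974$)
$\left(-44737 + h\right) \left(-22491 + 6018 \left(-3 + 5\right)^{2}\right) = \left(-44737 - \frac{101172476}{31642429}\right) \left(-22491 + 6018 \left(-3 + 5\right)^{2}\right) = - \frac{1415688518649 \left(-22491 + 6018 \cdot 2^{2}\right)}{31642429} = - \frac{1415688518649 \left(-22491 + 6018 \cdot 4\right)}{31642429} = - \frac{1415688518649 \left(-22491 + 24072\right)}{31642429} = \left(- \frac{1415688518649}{31642429}\right) 1581 = - \frac{2238203547984069}{31642429}$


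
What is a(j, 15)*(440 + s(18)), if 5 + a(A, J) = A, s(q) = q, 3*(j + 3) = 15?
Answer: -1374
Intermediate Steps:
j = 2 (j = -3 + (1/3)*15 = -3 + 5 = 2)
a(A, J) = -5 + A
a(j, 15)*(440 + s(18)) = (-5 + 2)*(440 + 18) = -3*458 = -1374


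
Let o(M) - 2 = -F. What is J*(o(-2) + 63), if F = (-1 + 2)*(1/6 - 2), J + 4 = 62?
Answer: 11629/3 ≈ 3876.3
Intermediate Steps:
J = 58 (J = -4 + 62 = 58)
F = -11/6 (F = 1*(⅙ - 2) = 1*(-11/6) = -11/6 ≈ -1.8333)
o(M) = 23/6 (o(M) = 2 - 1*(-11/6) = 2 + 11/6 = 23/6)
J*(o(-2) + 63) = 58*(23/6 + 63) = 58*(401/6) = 11629/3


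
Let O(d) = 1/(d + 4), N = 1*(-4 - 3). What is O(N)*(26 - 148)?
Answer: 122/3 ≈ 40.667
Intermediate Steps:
N = -7 (N = 1*(-7) = -7)
O(d) = 1/(4 + d)
O(N)*(26 - 148) = (26 - 148)/(4 - 7) = -122/(-3) = -1/3*(-122) = 122/3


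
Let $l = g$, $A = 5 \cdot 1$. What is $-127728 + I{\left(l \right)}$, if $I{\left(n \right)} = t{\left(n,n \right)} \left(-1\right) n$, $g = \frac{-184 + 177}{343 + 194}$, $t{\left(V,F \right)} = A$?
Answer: $- \frac{68589901}{537} \approx -1.2773 \cdot 10^{5}$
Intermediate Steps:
$A = 5$
$t{\left(V,F \right)} = 5$
$g = - \frac{7}{537} \approx -0.013035$
$l = - \frac{7}{537} \approx -0.013035$
$I{\left(n \right)} = - 5 n$ ($I{\left(n \right)} = 5 \left(-1\right) n = - 5 n$)
$-127728 + I{\left(l \right)} = -127728 - - \frac{35}{537} = -127728 + \frac{35}{537} = - \frac{68589901}{537}$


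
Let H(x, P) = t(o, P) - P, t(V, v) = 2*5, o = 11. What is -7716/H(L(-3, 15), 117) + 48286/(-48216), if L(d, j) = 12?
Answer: 26204861/368508 ≈ 71.111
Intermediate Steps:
t(V, v) = 10
H(x, P) = 10 - P
-7716/H(L(-3, 15), 117) + 48286/(-48216) = -7716/(10 - 1*117) + 48286/(-48216) = -7716/(10 - 117) + 48286*(-1/48216) = -7716/(-107) - 3449/3444 = -7716*(-1/107) - 3449/3444 = 7716/107 - 3449/3444 = 26204861/368508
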